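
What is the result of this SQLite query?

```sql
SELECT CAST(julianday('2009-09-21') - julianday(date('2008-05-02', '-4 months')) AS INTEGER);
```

628

Adding -4 months to 2008-05-02 gives 2008-01-02.
29 days remain in January 2008 after the 2nd (31 − 2).
Full months from February 2008 through August 2009 contribute their day counts.
Then 21 days into September 2009.
Total: 29 + 29 + 31 + 30 + 31 + 30 + 31 + 31 + 30 + 31 + 30 + 31 + 31 + 28 + 31 + 30 + 31 + 30 + 31 + 31 + 21 = 628.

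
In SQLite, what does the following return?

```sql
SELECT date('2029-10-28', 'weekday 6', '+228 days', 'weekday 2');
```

2030-06-25

`weekday 6` advances to the next Saturday; 2029-10-28 is a Sunday, so it moves forward to 2029-11-03.
Applying '+228 days' to 2029-11-03: counting 228 days forward gives 2030-06-19.
`weekday 2` advances to the next Tuesday; 2030-06-19 is a Wednesday, so it moves forward to 2030-06-25.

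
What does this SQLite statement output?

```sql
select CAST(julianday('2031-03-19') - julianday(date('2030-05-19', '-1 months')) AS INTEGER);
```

Adding -1 month to 2030-05-19 gives 2030-04-19.
11 days remain in April 2030 after the 19th (30 − 19).
Full months from May 2030 through February 2031 contribute their day counts.
Then 19 days into March 2031.
Total: 11 + 31 + 30 + 31 + 31 + 30 + 31 + 30 + 31 + 31 + 28 + 19 = 334.

334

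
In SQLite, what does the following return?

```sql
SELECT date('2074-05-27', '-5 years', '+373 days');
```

2070-06-04

Adding -5 years to 2074-05-27 gives 2069-05-27.
Applying '+373 days' to 2069-05-27: counting 373 days forward gives 2070-06-04.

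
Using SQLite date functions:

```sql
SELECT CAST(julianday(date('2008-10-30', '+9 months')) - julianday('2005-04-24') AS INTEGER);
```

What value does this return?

1558

Adding +9 months to 2008-10-30 gives 2009-07-30.
6 days remain in April 2005 after the 24th (30 − 24).
Full months from May 2005 through June 2009 contribute their day counts.
Then 30 days into July 2009.
Total: 6 + 31 + 30 + 31 + 31 + 30 + 31 + 30 + 31 + 31 + 28 + 31 + 30 + 31 + 30 + 31 + 31 + 30 + 31 + 30 + 31 + 31 + 28 + 31 + 30 + 31 + 30 + 31 + 31 + 30 + 31 + 30 + 31 + 31 + 29 + 31 + 30 + 31 + 30 + 31 + 31 + 30 + 31 + 30 + 31 + 31 + 28 + 31 + 30 + 31 + 30 + 30 = 1558.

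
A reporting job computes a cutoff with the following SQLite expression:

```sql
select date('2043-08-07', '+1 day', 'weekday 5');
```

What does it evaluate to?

2043-08-14

Advancing 1 more day within August lands on 2043-08-08.
`weekday 5` advances to the next Friday; 2043-08-08 is a Saturday, so it moves forward to 2043-08-14.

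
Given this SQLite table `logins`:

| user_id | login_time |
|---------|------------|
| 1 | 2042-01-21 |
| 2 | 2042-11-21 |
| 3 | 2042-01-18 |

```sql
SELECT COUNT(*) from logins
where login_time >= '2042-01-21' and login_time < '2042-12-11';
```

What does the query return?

2

Rows in [2042-01-21, 2042-12-11): 2042-01-21, 2042-11-21 → 2 rows.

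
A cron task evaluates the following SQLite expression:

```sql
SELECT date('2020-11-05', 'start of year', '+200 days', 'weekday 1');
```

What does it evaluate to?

2020-07-20

`start of year` rewinds 2020-11-05 to 2020-01-01.
Applying '+200 days' to 2020-01-01: counting 200 days forward gives 2020-07-19.
`weekday 1` advances to the next Monday; 2020-07-19 is a Sunday, so it moves forward to 2020-07-20.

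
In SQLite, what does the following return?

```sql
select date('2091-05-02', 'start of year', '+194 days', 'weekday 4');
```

2091-07-19

`start of year` rewinds 2091-05-02 to 2091-01-01.
Applying '+194 days' to 2091-01-01: counting 194 days forward gives 2091-07-14.
`weekday 4` advances to the next Thursday; 2091-07-14 is a Saturday, so it moves forward to 2091-07-19.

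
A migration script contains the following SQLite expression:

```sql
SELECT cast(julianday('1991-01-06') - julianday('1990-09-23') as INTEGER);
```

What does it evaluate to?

7 days remain in September 1990 after the 23rd (30 − 23).
October 1990: 31 days.
November 1990: 30 days.
December 1990: 31 days.
Then 6 days into January 1991.
Total: 7 + 31 + 30 + 31 + 6 = 105.

105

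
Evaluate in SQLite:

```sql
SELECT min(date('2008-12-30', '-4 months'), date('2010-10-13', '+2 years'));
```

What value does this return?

2008-08-30

date('2008-12-30', '-4 months') → 2008-08-30.
date('2010-10-13', '+2 years') → 2012-10-13.
Earlier of the two is 2008-08-30.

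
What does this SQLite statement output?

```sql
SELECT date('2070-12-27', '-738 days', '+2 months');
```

Applying '-738 days' to 2070-12-27: counting 738 days back gives 2068-12-19.
Adding +2 months to 2068-12-19 gives 2069-02-19.

2069-02-19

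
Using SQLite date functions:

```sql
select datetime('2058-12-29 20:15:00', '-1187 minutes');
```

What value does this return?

1187 minutes = 19h 47m; -1187 minutes from 2058-12-29 20:15:00 is 2058-12-29 00:28:00.

2058-12-29 00:28:00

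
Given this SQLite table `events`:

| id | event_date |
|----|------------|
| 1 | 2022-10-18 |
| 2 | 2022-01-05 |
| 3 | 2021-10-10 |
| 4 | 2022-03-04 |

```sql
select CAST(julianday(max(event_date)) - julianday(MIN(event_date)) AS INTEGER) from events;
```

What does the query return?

373

MIN = 2021-10-10, MAX = 2022-10-18.
21 days remain in October 2021 after the 10th (31 − 10).
Full months from November 2021 through September 2022 contribute their day counts.
Then 18 days into October 2022.
Total: 21 + 30 + 31 + 31 + 28 + 31 + 30 + 31 + 30 + 31 + 31 + 30 + 18 = 373.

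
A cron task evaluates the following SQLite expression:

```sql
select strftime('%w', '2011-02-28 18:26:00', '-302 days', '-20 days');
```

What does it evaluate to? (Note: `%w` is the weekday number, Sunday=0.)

First apply '-302 days', '-20 days': 2011-02-28 18:26:00 → 2010-04-12 18:26:00.
2010-04-12 is a Monday; with Sunday=0 that is 1.

1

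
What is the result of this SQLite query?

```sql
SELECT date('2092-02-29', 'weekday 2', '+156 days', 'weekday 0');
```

`weekday 2` advances to the next Tuesday; 2092-02-29 is a Friday, so it moves forward to 2092-03-04.
Applying '+156 days' to 2092-03-04: counting 156 days forward gives 2092-08-07.
`weekday 0` advances to the next Sunday; 2092-08-07 is a Thursday, so it moves forward to 2092-08-10.

2092-08-10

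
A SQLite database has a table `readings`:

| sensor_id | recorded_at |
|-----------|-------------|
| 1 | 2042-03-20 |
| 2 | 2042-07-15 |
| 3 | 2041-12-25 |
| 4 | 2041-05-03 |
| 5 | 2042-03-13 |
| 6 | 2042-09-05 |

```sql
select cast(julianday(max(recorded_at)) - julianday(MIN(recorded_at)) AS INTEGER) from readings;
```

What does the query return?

MIN = 2041-05-03, MAX = 2042-09-05.
28 days remain in May 2041 after the 3rd (31 − 3).
Full months from June 2041 through August 2042 contribute their day counts.
Then 5 days into September 2042.
Total: 28 + 30 + 31 + 31 + 30 + 31 + 30 + 31 + 31 + 28 + 31 + 30 + 31 + 30 + 31 + 31 + 5 = 490.

490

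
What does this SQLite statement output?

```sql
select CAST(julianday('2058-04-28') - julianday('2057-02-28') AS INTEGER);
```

0 days remain in February 2057 after the 28th (28 − 28).
Full months from March 2057 through March 2058 contribute their day counts.
Then 28 days into April 2058.
Total: 0 + 31 + 30 + 31 + 30 + 31 + 31 + 30 + 31 + 30 + 31 + 31 + 28 + 31 + 28 = 424.

424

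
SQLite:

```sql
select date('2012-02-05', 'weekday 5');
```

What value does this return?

2012-02-10

`weekday 5` advances to the next Friday; 2012-02-05 is a Sunday, so it moves forward to 2012-02-10.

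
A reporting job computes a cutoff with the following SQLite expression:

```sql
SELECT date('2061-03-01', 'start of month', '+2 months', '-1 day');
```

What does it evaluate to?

2061-04-30

`start of month` rewinds 2061-03-01 to 2061-03-01.
Adding +2 months to 2061-03-01 gives 2061-05-01.
Going back 1 day from 2061-05-01 reaches 2061-04-30 (last day of April, 30 days).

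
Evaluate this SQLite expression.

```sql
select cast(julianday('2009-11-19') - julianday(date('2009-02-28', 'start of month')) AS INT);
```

`start of month` rewinds 2009-02-28 to 2009-02-01.
27 days remain in February 2009 after the 1st (28 − 1).
Full months from March 2009 through October 2009 contribute their day counts.
Then 19 days into November 2009.
Total: 27 + 31 + 30 + 31 + 30 + 31 + 31 + 30 + 31 + 19 = 291.

291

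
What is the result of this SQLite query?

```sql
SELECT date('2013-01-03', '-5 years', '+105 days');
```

Adding -5 years to 2013-01-03 gives 2008-01-03.
Applying '+105 days' to 2008-01-03: counting 105 days forward gives 2008-04-17.

2008-04-17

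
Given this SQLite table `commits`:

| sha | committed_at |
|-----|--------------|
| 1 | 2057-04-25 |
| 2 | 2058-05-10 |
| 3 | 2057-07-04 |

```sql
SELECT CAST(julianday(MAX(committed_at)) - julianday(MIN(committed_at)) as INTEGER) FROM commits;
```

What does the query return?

380

MIN = 2057-04-25, MAX = 2058-05-10.
5 days remain in April 2057 after the 25th (30 − 25).
Full months from May 2057 through April 2058 contribute their day counts.
Then 10 days into May 2058.
Total: 5 + 31 + 30 + 31 + 31 + 30 + 31 + 30 + 31 + 31 + 28 + 31 + 30 + 10 = 380.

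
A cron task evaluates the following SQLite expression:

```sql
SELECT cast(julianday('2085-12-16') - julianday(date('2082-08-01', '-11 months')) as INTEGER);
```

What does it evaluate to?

Adding -11 months to 2082-08-01 gives 2081-09-01.
29 days remain in September 2081 after the 1st (30 − 1).
Full months from October 2081 through November 2085 contribute their day counts.
Then 16 days into December 2085.
Total: 29 + 31 + 30 + 31 + 31 + 28 + 31 + 30 + 31 + 30 + 31 + 31 + 30 + 31 + 30 + 31 + 31 + 28 + 31 + 30 + 31 + 30 + 31 + 31 + 30 + 31 + 30 + 31 + 31 + 29 + 31 + 30 + 31 + 30 + 31 + 31 + 30 + 31 + 30 + 31 + 31 + 28 + 31 + 30 + 31 + 30 + 31 + 31 + 30 + 31 + 30 + 16 = 1567.

1567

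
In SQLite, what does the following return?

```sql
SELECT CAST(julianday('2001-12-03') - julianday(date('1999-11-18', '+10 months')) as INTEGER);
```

Adding +10 months to 1999-11-18 gives 2000-09-18.
12 days remain in September 2000 after the 18th (30 − 18).
Full months from October 2000 through November 2001 contribute their day counts.
Then 3 days into December 2001.
Total: 12 + 31 + 30 + 31 + 31 + 28 + 31 + 30 + 31 + 30 + 31 + 31 + 30 + 31 + 30 + 3 = 441.

441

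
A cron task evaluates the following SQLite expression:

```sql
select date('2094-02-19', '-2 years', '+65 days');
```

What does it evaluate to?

2092-04-24

Adding -2 years to 2094-02-19 gives 2092-02-19.
Applying '+65 days' to 2092-02-19: counting 65 days forward gives 2092-04-24.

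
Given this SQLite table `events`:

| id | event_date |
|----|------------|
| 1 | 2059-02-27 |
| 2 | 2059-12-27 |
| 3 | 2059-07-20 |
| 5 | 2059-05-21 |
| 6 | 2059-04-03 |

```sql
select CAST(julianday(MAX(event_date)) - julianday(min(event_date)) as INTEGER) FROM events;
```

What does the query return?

303

MIN = 2059-02-27, MAX = 2059-12-27.
1 day remains in February 2059 after the 27th (28 − 27).
Full months from March 2059 through November 2059 contribute their day counts.
Then 27 days into December 2059.
Total: 1 + 31 + 30 + 31 + 30 + 31 + 31 + 30 + 31 + 30 + 27 = 303.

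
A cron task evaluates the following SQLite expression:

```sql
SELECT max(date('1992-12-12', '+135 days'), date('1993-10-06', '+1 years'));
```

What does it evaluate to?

date('1992-12-12', '+135 days') → 1993-04-26.
date('1993-10-06', '+1 years') → 1994-10-06.
Later of the two is 1994-10-06.

1994-10-06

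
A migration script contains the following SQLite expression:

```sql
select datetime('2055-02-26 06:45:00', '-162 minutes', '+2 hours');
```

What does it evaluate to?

2055-02-26 06:03:00

162 minutes = 2h 42m; -162 minutes from 2055-02-26 06:45:00 is 2055-02-26 04:03:00.
+2 hours from 2055-02-26 04:03:00 is 2055-02-26 06:03:00.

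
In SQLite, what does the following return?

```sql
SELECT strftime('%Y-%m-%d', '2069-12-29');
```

`%Y-%m-%d` extracts the ISO date: 2069-12-29.

2069-12-29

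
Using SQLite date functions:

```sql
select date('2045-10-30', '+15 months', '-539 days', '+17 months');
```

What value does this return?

2047-01-09

Adding +15 months to 2045-10-30 gives 2047-01-30.
Applying '-539 days' to 2047-01-30: counting 539 days back gives 2045-08-09.
Adding +17 months to 2045-08-09 gives 2047-01-09.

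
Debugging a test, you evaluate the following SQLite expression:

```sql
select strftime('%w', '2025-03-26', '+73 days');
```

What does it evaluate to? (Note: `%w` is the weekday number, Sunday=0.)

6

First apply '+73 days': 2025-03-26 → 2025-06-07.
2025-06-07 is a Saturday; with Sunday=0 that is 6.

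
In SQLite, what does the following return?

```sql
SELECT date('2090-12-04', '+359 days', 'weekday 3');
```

Applying '+359 days' to 2090-12-04: counting 359 days forward gives 2091-11-28.
`weekday 3` advances to the next Wednesday; 2091-11-28 is already a Wednesday, so it stays at 2091-11-28.

2091-11-28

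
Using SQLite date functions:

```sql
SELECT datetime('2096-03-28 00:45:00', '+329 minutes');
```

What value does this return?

329 minutes = 5h 29m; +329 minutes from 2096-03-28 00:45:00 is 2096-03-28 06:14:00.

2096-03-28 06:14:00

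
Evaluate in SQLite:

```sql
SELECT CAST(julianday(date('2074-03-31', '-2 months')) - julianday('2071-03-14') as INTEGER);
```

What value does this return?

Adding -2 months to 2074-03-31 gives 2074-01-31.
17 days remain in March 2071 after the 14th (31 − 14).
Full months from April 2071 through December 2073 contribute their day counts.
Then 31 days into January 2074.
Total: 17 + 30 + 31 + 30 + 31 + 31 + 30 + 31 + 30 + 31 + 31 + 29 + 31 + 30 + 31 + 30 + 31 + 31 + 30 + 31 + 30 + 31 + 31 + 28 + 31 + 30 + 31 + 30 + 31 + 31 + 30 + 31 + 30 + 31 + 31 = 1054.

1054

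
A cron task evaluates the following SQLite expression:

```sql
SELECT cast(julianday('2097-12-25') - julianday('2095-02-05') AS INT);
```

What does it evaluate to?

23 days remain in February 2095 after the 5th (28 − 5).
Full months from March 2095 through November 2097 contribute their day counts.
Then 25 days into December 2097.
Total: 23 + 31 + 30 + 31 + 30 + 31 + 31 + 30 + 31 + 30 + 31 + 31 + 29 + 31 + 30 + 31 + 30 + 31 + 31 + 30 + 31 + 30 + 31 + 31 + 28 + 31 + 30 + 31 + 30 + 31 + 31 + 30 + 31 + 30 + 25 = 1054.

1054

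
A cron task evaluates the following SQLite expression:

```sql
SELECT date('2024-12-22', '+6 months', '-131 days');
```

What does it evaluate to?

2025-02-11

Adding +6 months to 2024-12-22 gives 2025-06-22.
Applying '-131 days' to 2025-06-22: counting 131 days back gives 2025-02-11.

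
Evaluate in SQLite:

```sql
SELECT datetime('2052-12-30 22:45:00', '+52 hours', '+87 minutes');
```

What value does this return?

+52 hours from 2052-12-30 22:45:00 is 2053-01-02 02:45:00 (crosses midnight).
87 minutes = 1h 27m; +87 minutes from 2053-01-02 02:45:00 is 2053-01-02 04:12:00.

2053-01-02 04:12:00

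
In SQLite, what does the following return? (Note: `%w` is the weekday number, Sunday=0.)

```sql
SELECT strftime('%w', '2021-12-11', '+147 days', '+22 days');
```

First apply '+147 days', '+22 days': 2021-12-11 → 2022-05-29.
2022-05-29 is a Sunday; with Sunday=0 that is 0.

0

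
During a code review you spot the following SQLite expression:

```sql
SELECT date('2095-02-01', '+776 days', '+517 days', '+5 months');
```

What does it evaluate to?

2099-01-17

Applying '+776 days' to 2095-02-01: counting 776 days forward gives 2097-03-18.
Applying '+517 days' to 2097-03-18: counting 517 days forward gives 2098-08-17.
Adding +5 months to 2098-08-17 gives 2099-01-17.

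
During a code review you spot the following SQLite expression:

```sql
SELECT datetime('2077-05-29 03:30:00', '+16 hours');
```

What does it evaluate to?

+16 hours from 2077-05-29 03:30:00 is 2077-05-29 19:30:00.

2077-05-29 19:30:00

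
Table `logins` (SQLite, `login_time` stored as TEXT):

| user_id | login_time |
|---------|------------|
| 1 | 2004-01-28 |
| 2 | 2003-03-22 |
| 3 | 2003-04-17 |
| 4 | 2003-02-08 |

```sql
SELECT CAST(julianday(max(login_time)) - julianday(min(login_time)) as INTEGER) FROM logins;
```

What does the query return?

MIN = 2003-02-08, MAX = 2004-01-28.
20 days remain in February 2003 after the 8th (28 − 8).
Full months from March 2003 through December 2003 contribute their day counts.
Then 28 days into January 2004.
Total: 20 + 31 + 30 + 31 + 30 + 31 + 31 + 30 + 31 + 30 + 31 + 28 = 354.

354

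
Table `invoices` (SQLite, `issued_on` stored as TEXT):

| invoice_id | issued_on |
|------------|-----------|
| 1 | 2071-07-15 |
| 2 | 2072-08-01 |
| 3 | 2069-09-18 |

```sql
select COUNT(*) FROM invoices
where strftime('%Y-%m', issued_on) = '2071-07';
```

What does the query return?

1

Rows with year-month 2071-07: 2071-07-15 → 1.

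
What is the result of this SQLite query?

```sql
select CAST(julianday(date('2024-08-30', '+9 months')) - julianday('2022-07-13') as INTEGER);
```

Adding +9 months to 2024-08-30 gives 2025-05-30.
18 days remain in July 2022 after the 13th (31 − 13).
Full months from August 2022 through April 2025 contribute their day counts.
Then 30 days into May 2025.
Total: 18 + 31 + 30 + 31 + 30 + 31 + 31 + 28 + 31 + 30 + 31 + 30 + 31 + 31 + 30 + 31 + 30 + 31 + 31 + 29 + 31 + 30 + 31 + 30 + 31 + 31 + 30 + 31 + 30 + 31 + 31 + 28 + 31 + 30 + 30 = 1052.

1052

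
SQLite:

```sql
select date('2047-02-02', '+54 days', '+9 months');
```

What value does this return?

Applying '+54 days' to 2047-02-02: counting 54 days forward gives 2047-03-28.
Adding +9 months to 2047-03-28 gives 2047-12-28.

2047-12-28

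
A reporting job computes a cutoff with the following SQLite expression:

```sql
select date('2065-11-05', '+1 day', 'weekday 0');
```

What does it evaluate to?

Advancing 1 more day within November lands on 2065-11-06.
`weekday 0` advances to the next Sunday; 2065-11-06 is a Friday, so it moves forward to 2065-11-08.

2065-11-08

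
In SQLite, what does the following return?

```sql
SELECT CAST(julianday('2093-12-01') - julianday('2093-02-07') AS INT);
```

21 days remain in February 2093 after the 7th (28 − 7).
Full months from March 2093 through November 2093 contribute their day counts.
Then 1 day into December 2093.
Total: 21 + 31 + 30 + 31 + 30 + 31 + 31 + 30 + 31 + 30 + 1 = 297.

297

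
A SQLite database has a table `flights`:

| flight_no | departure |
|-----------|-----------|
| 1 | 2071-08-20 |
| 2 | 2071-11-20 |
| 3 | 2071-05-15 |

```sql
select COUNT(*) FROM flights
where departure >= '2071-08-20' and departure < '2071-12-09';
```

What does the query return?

Rows in [2071-08-20, 2071-12-09): 2071-08-20, 2071-11-20 → 2 rows.

2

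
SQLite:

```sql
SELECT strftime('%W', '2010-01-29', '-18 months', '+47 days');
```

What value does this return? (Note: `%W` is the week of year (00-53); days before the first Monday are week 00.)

36

First apply '-18 months', '+47 days': 2010-01-29 → 2008-09-14.
2008-09-14 is a Sunday. SQLite's %W counts Mondays since the year started; the result is 36.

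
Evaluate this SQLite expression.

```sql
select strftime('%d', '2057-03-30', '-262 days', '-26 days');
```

First apply '-262 days', '-26 days': 2057-03-30 → 2056-06-15.
`%d` extracts the 2-digit day of month: 15.

15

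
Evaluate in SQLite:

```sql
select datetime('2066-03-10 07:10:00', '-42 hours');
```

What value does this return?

-42 hours from 2066-03-10 07:10:00 is 2066-03-08 13:10:00 (crosses midnight).

2066-03-08 13:10:00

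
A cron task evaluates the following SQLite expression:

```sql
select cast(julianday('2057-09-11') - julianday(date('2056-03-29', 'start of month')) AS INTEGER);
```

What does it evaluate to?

559

`start of month` rewinds 2056-03-29 to 2056-03-01.
30 days remain in March 2056 after the 1st (31 − 1).
Full months from April 2056 through August 2057 contribute their day counts.
Then 11 days into September 2057.
Total: 30 + 30 + 31 + 30 + 31 + 31 + 30 + 31 + 30 + 31 + 31 + 28 + 31 + 30 + 31 + 30 + 31 + 31 + 11 = 559.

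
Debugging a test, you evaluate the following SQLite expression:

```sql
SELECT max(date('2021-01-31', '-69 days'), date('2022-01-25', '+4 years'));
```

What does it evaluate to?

date('2021-01-31', '-69 days') → 2020-11-23.
date('2022-01-25', '+4 years') → 2026-01-25.
Later of the two is 2026-01-25.

2026-01-25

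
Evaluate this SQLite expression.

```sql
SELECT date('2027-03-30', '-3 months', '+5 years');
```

Adding -3 months to 2027-03-30 gives 2026-12-30.
Adding +5 years to 2026-12-30 gives 2031-12-30.

2031-12-30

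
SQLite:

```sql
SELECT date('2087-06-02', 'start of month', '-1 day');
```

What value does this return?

`start of month` rewinds 2087-06-02 to 2087-06-01.
Going back 1 day from 2087-06-01 reaches 2087-05-31 (last day of May, 31 days).

2087-05-31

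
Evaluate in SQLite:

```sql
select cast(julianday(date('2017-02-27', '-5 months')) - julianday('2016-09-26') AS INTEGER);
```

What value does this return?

Adding -5 months to 2017-02-27 gives 2016-09-27.
Both dates are in September 2016: 27 − 26 = 1.

1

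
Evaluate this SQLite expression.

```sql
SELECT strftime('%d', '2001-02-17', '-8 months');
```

17

First apply '-8 months': 2001-02-17 → 2000-06-17.
`%d` extracts the 2-digit day of month: 17.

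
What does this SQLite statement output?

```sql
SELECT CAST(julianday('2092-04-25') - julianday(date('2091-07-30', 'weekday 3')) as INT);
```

268

`weekday 3` advances to the next Wednesday; 2091-07-30 is a Monday, so it moves forward to 2091-08-01.
30 days remain in August 2091 after the 1st (31 − 1).
Full months from September 2091 through March 2092 contribute their day counts.
Then 25 days into April 2092.
Total: 30 + 30 + 31 + 30 + 31 + 31 + 29 + 31 + 25 = 268.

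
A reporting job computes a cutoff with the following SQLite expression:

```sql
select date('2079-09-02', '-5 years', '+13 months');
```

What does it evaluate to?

2075-10-02

Adding -5 years to 2079-09-02 gives 2074-09-02.
Adding +13 months to 2074-09-02 gives 2075-10-02.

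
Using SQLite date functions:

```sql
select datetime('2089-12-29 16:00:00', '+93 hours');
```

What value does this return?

2090-01-02 13:00:00

+93 hours from 2089-12-29 16:00:00 is 2090-01-02 13:00:00 (crosses midnight).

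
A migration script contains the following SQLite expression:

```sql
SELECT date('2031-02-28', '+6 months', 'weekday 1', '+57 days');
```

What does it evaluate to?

2031-10-28

Adding +6 months to 2031-02-28 gives 2031-08-28.
`weekday 1` advances to the next Monday; 2031-08-28 is a Thursday, so it moves forward to 2031-09-01.
Applying '+57 days' to 2031-09-01: counting 57 days forward gives 2031-10-28.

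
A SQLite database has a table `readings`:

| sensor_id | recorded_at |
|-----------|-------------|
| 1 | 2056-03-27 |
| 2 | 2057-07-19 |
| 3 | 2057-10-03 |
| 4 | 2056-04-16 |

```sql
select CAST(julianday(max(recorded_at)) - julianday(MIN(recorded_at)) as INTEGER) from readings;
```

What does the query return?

555

MIN = 2056-03-27, MAX = 2057-10-03.
4 days remain in March 2056 after the 27th (31 − 27).
Full months from April 2056 through September 2057 contribute their day counts.
Then 3 days into October 2057.
Total: 4 + 30 + 31 + 30 + 31 + 31 + 30 + 31 + 30 + 31 + 31 + 28 + 31 + 30 + 31 + 30 + 31 + 31 + 30 + 3 = 555.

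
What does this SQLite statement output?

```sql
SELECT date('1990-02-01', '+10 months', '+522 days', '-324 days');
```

Adding +10 months to 1990-02-01 gives 1990-12-01.
Applying '+522 days' to 1990-12-01: counting 522 days forward gives 1992-05-06.
Applying '-324 days' to 1992-05-06: counting 324 days back gives 1991-06-17.

1991-06-17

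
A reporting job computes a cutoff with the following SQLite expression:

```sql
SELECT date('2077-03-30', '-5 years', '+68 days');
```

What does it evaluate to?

Adding -5 years to 2077-03-30 gives 2072-03-30.
Applying '+68 days' to 2072-03-30: counting 68 days forward gives 2072-06-06.

2072-06-06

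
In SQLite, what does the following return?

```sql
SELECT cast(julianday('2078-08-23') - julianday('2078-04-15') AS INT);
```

15 days remain in April 2078 after the 15th (30 − 15).
May 2078: 31 days.
June 2078: 30 days.
July 2078: 31 days.
Then 23 days into August 2078.
Total: 15 + 31 + 30 + 31 + 23 = 130.

130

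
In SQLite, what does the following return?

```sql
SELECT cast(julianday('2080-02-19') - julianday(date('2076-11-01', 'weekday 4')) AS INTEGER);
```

1201

`weekday 4` advances to the next Thursday; 2076-11-01 is a Sunday, so it moves forward to 2076-11-05.
25 days remain in November 2076 after the 5th (30 − 5).
Full months from December 2076 through January 2080 contribute their day counts.
Then 19 days into February 2080.
Total: 25 + 31 + 31 + 28 + 31 + 30 + 31 + 30 + 31 + 31 + 30 + 31 + 30 + 31 + 31 + 28 + 31 + 30 + 31 + 30 + 31 + 31 + 30 + 31 + 30 + 31 + 31 + 28 + 31 + 30 + 31 + 30 + 31 + 31 + 30 + 31 + 30 + 31 + 31 + 19 = 1201.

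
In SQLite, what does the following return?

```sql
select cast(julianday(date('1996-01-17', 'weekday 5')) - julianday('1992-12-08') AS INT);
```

`weekday 5` advances to the next Friday; 1996-01-17 is a Wednesday, so it moves forward to 1996-01-19.
23 days remain in December 1992 after the 8th (31 − 8).
Full months from January 1993 through December 1995 contribute their day counts.
Then 19 days into January 1996.
Total: 23 + 31 + 28 + 31 + 30 + 31 + 30 + 31 + 31 + 30 + 31 + 30 + 31 + 31 + 28 + 31 + 30 + 31 + 30 + 31 + 31 + 30 + 31 + 30 + 31 + 31 + 28 + 31 + 30 + 31 + 30 + 31 + 31 + 30 + 31 + 30 + 31 + 19 = 1137.

1137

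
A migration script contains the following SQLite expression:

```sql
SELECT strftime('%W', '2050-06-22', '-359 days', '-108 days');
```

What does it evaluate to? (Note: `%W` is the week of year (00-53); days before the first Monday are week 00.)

First apply '-359 days', '-108 days': 2050-06-22 → 2049-03-12.
2049-03-12 is a Friday. SQLite's %W counts Mondays since the year started; the result is 10.

10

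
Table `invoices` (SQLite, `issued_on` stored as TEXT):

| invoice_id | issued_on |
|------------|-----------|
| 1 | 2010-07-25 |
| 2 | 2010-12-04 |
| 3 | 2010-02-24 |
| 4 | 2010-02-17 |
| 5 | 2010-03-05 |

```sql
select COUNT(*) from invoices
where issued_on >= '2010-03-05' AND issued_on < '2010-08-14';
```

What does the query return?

2

Rows in [2010-03-05, 2010-08-14): 2010-07-25, 2010-03-05 → 2 rows.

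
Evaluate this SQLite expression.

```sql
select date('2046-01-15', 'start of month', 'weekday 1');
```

2046-01-01

`start of month` rewinds 2046-01-15 to 2046-01-01.
`weekday 1` advances to the next Monday; 2046-01-01 is already a Monday, so it stays at 2046-01-01.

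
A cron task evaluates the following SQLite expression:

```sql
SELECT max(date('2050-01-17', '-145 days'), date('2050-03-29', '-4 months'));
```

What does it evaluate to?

2049-11-29

date('2050-01-17', '-145 days') → 2049-08-25.
date('2050-03-29', '-4 months') → 2049-11-29.
Later of the two is 2049-11-29.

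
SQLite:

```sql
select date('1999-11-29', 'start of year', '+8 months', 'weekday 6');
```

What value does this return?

`start of year` rewinds 1999-11-29 to 1999-01-01.
Adding +8 months to 1999-01-01 gives 1999-09-01.
`weekday 6` advances to the next Saturday; 1999-09-01 is a Wednesday, so it moves forward to 1999-09-04.

1999-09-04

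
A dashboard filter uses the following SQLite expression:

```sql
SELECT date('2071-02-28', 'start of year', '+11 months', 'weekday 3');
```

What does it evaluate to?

2071-12-02

`start of year` rewinds 2071-02-28 to 2071-01-01.
Adding +11 months to 2071-01-01 gives 2071-12-01.
`weekday 3` advances to the next Wednesday; 2071-12-01 is a Tuesday, so it moves forward to 2071-12-02.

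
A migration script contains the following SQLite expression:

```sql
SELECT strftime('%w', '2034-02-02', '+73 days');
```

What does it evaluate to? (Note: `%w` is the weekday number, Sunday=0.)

First apply '+73 days': 2034-02-02 → 2034-04-16.
2034-04-16 is a Sunday; with Sunday=0 that is 0.

0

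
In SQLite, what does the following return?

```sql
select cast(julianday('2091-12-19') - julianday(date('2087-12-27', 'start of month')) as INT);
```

`start of month` rewinds 2087-12-27 to 2087-12-01.
30 days remain in December 2087 after the 1st (31 − 1).
Full months from January 2088 through November 2091 contribute their day counts.
Then 19 days into December 2091.
Total: 30 + 31 + 29 + 31 + 30 + 31 + 30 + 31 + 31 + 30 + 31 + 30 + 31 + 31 + 28 + 31 + 30 + 31 + 30 + 31 + 31 + 30 + 31 + 30 + 31 + 31 + 28 + 31 + 30 + 31 + 30 + 31 + 31 + 30 + 31 + 30 + 31 + 31 + 28 + 31 + 30 + 31 + 30 + 31 + 31 + 30 + 31 + 30 + 19 = 1479.

1479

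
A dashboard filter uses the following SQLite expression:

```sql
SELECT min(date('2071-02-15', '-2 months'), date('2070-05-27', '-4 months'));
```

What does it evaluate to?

date('2071-02-15', '-2 months') → 2070-12-15.
date('2070-05-27', '-4 months') → 2070-01-27.
Earlier of the two is 2070-01-27.

2070-01-27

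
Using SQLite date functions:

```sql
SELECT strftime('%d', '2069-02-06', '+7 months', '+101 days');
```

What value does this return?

16

First apply '+7 months', '+101 days': 2069-02-06 → 2069-12-16.
`%d` extracts the 2-digit day of month: 16.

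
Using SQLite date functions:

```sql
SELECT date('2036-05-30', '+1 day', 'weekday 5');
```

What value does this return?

Advancing 1 more day within May lands on 2036-05-31.
`weekday 5` advances to the next Friday; 2036-05-31 is a Saturday, so it moves forward to 2036-06-06.

2036-06-06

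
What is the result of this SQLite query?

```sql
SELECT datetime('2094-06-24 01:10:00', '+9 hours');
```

2094-06-24 10:10:00

+9 hours from 2094-06-24 01:10:00 is 2094-06-24 10:10:00.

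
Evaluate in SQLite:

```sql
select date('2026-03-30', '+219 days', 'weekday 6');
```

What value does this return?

Applying '+219 days' to 2026-03-30: counting 219 days forward gives 2026-11-04.
`weekday 6` advances to the next Saturday; 2026-11-04 is a Wednesday, so it moves forward to 2026-11-07.

2026-11-07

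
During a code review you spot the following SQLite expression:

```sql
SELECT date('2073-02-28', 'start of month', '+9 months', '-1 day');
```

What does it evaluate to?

`start of month` rewinds 2073-02-28 to 2073-02-01.
Adding +9 months to 2073-02-01 gives 2073-11-01.
Going back 1 day from 2073-11-01 reaches 2073-10-31 (last day of October, 31 days).

2073-10-31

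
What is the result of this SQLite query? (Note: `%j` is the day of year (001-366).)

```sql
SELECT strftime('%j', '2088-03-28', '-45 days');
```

First apply '-45 days': 2088-03-28 → 2088-02-12.
Day-of-year for 2088-02-12: days since 2088-01-01 inclusive = 43, zero-padded to 043.

043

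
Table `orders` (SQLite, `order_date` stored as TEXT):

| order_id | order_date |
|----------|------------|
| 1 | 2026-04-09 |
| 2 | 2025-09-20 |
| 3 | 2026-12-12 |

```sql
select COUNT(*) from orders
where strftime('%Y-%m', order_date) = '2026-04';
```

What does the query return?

1

Rows with year-month 2026-04: 2026-04-09 → 1.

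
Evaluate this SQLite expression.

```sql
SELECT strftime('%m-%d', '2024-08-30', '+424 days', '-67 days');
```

08-22

First apply '+424 days', '-67 days': 2024-08-30 → 2025-08-22.
`%m-%d` extracts the month-day: 08-22.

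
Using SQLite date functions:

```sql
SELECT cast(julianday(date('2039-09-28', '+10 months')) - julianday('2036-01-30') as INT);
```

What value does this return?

Adding +10 months to 2039-09-28 gives 2040-07-28.
1 day remains in January 2036 after the 30th (31 − 30).
Full months from February 2036 through June 2040 contribute their day counts.
Then 28 days into July 2040.
Total: 1 + 29 + 31 + 30 + 31 + 30 + 31 + 31 + 30 + 31 + 30 + 31 + 31 + 28 + 31 + 30 + 31 + 30 + 31 + 31 + 30 + 31 + 30 + 31 + 31 + 28 + 31 + 30 + 31 + 30 + 31 + 31 + 30 + 31 + 30 + 31 + 31 + 28 + 31 + 30 + 31 + 30 + 31 + 31 + 30 + 31 + 30 + 31 + 31 + 29 + 31 + 30 + 31 + 30 + 28 = 1641.

1641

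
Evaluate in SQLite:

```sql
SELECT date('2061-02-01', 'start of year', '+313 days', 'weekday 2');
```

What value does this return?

`start of year` rewinds 2061-02-01 to 2061-01-01.
Applying '+313 days' to 2061-01-01: counting 313 days forward gives 2061-11-10.
`weekday 2` advances to the next Tuesday; 2061-11-10 is a Thursday, so it moves forward to 2061-11-15.

2061-11-15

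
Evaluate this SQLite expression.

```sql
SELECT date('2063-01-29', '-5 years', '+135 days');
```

Adding -5 years to 2063-01-29 gives 2058-01-29.
Applying '+135 days' to 2058-01-29: counting 135 days forward gives 2058-06-13.

2058-06-13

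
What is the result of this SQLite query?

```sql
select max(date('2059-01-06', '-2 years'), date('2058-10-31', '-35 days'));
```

2058-09-26

date('2059-01-06', '-2 years') → 2057-01-06.
date('2058-10-31', '-35 days') → 2058-09-26.
Later of the two is 2058-09-26.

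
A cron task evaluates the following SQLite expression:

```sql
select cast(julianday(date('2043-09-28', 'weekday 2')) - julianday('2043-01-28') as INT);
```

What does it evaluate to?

`weekday 2` advances to the next Tuesday; 2043-09-28 is a Monday, so it moves forward to 2043-09-29.
3 days remain in January 2043 after the 28th (31 − 28).
Full months from February 2043 through August 2043 contribute their day counts.
Then 29 days into September 2043.
Total: 3 + 28 + 31 + 30 + 31 + 30 + 31 + 31 + 29 = 244.

244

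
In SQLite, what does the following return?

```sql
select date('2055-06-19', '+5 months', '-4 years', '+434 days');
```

2053-01-26

Adding +5 months to 2055-06-19 gives 2055-11-19.
Adding -4 years to 2055-11-19 gives 2051-11-19.
Applying '+434 days' to 2051-11-19: counting 434 days forward gives 2053-01-26.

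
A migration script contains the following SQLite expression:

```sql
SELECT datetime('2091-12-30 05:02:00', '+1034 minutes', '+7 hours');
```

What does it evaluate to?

1034 minutes = 17h 14m; +1034 minutes from 2091-12-30 05:02:00 is 2091-12-30 22:16:00.
+7 hours from 2091-12-30 22:16:00 is 2091-12-31 05:16:00 (crosses midnight).

2091-12-31 05:16:00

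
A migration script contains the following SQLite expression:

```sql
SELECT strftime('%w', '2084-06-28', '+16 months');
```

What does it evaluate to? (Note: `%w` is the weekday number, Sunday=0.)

0

First apply '+16 months': 2084-06-28 → 2085-10-28.
2085-10-28 is a Sunday; with Sunday=0 that is 0.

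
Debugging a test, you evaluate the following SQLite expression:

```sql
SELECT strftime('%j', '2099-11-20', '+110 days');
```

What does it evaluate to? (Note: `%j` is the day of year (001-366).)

069

First apply '+110 days': 2099-11-20 → 2100-03-10.
Day-of-year for 2100-03-10: days since 2100-01-01 inclusive = 69, zero-padded to 069.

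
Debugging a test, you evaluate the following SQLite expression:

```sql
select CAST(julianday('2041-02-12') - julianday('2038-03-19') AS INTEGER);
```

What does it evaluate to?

1061

12 days remain in March 2038 after the 19th (31 − 19).
Full months from April 2038 through January 2041 contribute their day counts.
Then 12 days into February 2041.
Total: 12 + 30 + 31 + 30 + 31 + 31 + 30 + 31 + 30 + 31 + 31 + 28 + 31 + 30 + 31 + 30 + 31 + 31 + 30 + 31 + 30 + 31 + 31 + 29 + 31 + 30 + 31 + 30 + 31 + 31 + 30 + 31 + 30 + 31 + 31 + 12 = 1061.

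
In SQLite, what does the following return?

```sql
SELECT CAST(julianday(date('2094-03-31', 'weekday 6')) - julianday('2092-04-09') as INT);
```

`weekday 6` advances to the next Saturday; 2094-03-31 is a Wednesday, so it moves forward to 2094-04-03.
21 days remain in April 2092 after the 9th (30 − 9).
Full months from May 2092 through March 2094 contribute their day counts.
Then 3 days into April 2094.
Total: 21 + 31 + 30 + 31 + 31 + 30 + 31 + 30 + 31 + 31 + 28 + 31 + 30 + 31 + 30 + 31 + 31 + 30 + 31 + 30 + 31 + 31 + 28 + 31 + 3 = 724.

724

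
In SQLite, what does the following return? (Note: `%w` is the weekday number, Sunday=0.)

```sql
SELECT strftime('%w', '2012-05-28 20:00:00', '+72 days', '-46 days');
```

6

First apply '+72 days', '-46 days': 2012-05-28 20:00:00 → 2012-06-23 20:00:00.
2012-06-23 is a Saturday; with Sunday=0 that is 6.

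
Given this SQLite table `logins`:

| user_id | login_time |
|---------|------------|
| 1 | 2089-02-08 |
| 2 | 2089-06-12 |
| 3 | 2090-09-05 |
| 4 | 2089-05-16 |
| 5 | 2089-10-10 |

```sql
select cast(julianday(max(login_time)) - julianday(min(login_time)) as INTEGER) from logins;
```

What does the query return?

574

MIN = 2089-02-08, MAX = 2090-09-05.
20 days remain in February 2089 after the 8th (28 − 8).
Full months from March 2089 through August 2090 contribute their day counts.
Then 5 days into September 2090.
Total: 20 + 31 + 30 + 31 + 30 + 31 + 31 + 30 + 31 + 30 + 31 + 31 + 28 + 31 + 30 + 31 + 30 + 31 + 31 + 5 = 574.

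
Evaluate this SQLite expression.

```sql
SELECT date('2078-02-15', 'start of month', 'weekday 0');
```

`start of month` rewinds 2078-02-15 to 2078-02-01.
`weekday 0` advances to the next Sunday; 2078-02-01 is a Tuesday, so it moves forward to 2078-02-06.

2078-02-06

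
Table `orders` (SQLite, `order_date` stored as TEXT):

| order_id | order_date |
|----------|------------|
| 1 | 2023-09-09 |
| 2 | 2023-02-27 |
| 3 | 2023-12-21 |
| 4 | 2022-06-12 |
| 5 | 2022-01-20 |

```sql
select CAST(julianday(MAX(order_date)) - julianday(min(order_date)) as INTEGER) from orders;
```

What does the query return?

MIN = 2022-01-20, MAX = 2023-12-21.
11 days remain in January 2022 after the 20th (31 − 20).
Full months from February 2022 through November 2023 contribute their day counts.
Then 21 days into December 2023.
Total: 11 + 28 + 31 + 30 + 31 + 30 + 31 + 31 + 30 + 31 + 30 + 31 + 31 + 28 + 31 + 30 + 31 + 30 + 31 + 31 + 30 + 31 + 30 + 21 = 700.

700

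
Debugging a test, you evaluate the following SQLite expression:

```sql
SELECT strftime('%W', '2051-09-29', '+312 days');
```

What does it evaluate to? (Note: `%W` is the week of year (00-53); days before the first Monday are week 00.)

32

First apply '+312 days': 2051-09-29 → 2052-08-06.
2052-08-06 is a Tuesday. SQLite's %W counts Mondays since the year started; the result is 32.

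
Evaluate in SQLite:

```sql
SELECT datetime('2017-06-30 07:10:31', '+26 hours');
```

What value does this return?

+26 hours from 2017-06-30 07:10:31 is 2017-07-01 09:10:31 (crosses midnight).

2017-07-01 09:10:31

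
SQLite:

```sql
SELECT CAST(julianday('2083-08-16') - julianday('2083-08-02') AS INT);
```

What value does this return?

14

Both dates are in August 2083: 16 − 2 = 14.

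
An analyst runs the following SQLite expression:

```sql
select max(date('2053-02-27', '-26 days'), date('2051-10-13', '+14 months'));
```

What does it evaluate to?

2053-02-01

date('2053-02-27', '-26 days') → 2053-02-01.
date('2051-10-13', '+14 months') → 2052-12-13.
Later of the two is 2053-02-01.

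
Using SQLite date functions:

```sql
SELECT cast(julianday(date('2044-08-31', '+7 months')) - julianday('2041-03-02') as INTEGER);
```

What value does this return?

Adding +7 months to 2044-08-31 gives 2045-03-31.
29 days remain in March 2041 after the 2nd (31 − 2).
Full months from April 2041 through February 2045 contribute their day counts.
Then 31 days into March 2045.
Total: 29 + 30 + 31 + 30 + 31 + 31 + 30 + 31 + 30 + 31 + 31 + 28 + 31 + 30 + 31 + 30 + 31 + 31 + 30 + 31 + 30 + 31 + 31 + 28 + 31 + 30 + 31 + 30 + 31 + 31 + 30 + 31 + 30 + 31 + 31 + 29 + 31 + 30 + 31 + 30 + 31 + 31 + 30 + 31 + 30 + 31 + 31 + 28 + 31 = 1490.

1490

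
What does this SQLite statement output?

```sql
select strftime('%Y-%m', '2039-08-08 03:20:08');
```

`%Y-%m` extracts the year-month: 2039-08.

2039-08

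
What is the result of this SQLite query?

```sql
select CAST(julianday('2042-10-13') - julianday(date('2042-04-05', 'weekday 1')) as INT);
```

`weekday 1` advances to the next Monday; 2042-04-05 is a Saturday, so it moves forward to 2042-04-07.
23 days remain in April 2042 after the 7th (30 − 7).
May 2042: 31 days.
June 2042: 30 days.
July 2042: 31 days.
August 2042: 31 days.
September 2042: 30 days.
Then 13 days into October 2042.
Total: 23 + 31 + 30 + 31 + 31 + 30 + 13 = 189.

189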